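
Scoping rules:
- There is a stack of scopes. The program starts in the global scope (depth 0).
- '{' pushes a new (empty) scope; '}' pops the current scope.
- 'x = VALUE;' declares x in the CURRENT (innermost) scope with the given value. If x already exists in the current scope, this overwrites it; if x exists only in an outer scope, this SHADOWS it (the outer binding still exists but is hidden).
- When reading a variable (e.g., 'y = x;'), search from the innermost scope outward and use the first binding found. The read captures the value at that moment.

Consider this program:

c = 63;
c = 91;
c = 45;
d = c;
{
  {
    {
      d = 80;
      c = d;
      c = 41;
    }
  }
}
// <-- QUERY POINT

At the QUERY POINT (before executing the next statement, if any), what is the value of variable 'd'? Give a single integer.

Answer: 45

Derivation:
Step 1: declare c=63 at depth 0
Step 2: declare c=91 at depth 0
Step 3: declare c=45 at depth 0
Step 4: declare d=(read c)=45 at depth 0
Step 5: enter scope (depth=1)
Step 6: enter scope (depth=2)
Step 7: enter scope (depth=3)
Step 8: declare d=80 at depth 3
Step 9: declare c=(read d)=80 at depth 3
Step 10: declare c=41 at depth 3
Step 11: exit scope (depth=2)
Step 12: exit scope (depth=1)
Step 13: exit scope (depth=0)
Visible at query point: c=45 d=45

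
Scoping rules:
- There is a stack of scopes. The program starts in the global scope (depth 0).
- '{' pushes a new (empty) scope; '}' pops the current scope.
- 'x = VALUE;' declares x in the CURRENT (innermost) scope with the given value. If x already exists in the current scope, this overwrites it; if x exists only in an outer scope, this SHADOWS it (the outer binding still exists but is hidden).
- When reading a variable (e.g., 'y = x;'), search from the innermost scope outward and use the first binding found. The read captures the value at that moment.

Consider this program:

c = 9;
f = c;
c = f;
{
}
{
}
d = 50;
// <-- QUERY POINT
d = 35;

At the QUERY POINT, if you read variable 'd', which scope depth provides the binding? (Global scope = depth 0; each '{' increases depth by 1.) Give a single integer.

Step 1: declare c=9 at depth 0
Step 2: declare f=(read c)=9 at depth 0
Step 3: declare c=(read f)=9 at depth 0
Step 4: enter scope (depth=1)
Step 5: exit scope (depth=0)
Step 6: enter scope (depth=1)
Step 7: exit scope (depth=0)
Step 8: declare d=50 at depth 0
Visible at query point: c=9 d=50 f=9

Answer: 0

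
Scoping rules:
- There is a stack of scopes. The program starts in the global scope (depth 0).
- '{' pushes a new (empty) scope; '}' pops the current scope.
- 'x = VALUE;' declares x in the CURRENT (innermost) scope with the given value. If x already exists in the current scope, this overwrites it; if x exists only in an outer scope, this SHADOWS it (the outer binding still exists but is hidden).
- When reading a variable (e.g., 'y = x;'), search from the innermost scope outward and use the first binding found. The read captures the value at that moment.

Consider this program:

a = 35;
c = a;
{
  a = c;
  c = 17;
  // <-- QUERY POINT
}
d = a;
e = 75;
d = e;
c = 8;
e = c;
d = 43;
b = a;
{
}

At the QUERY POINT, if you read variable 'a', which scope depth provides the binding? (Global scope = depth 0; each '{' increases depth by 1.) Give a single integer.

Answer: 1

Derivation:
Step 1: declare a=35 at depth 0
Step 2: declare c=(read a)=35 at depth 0
Step 3: enter scope (depth=1)
Step 4: declare a=(read c)=35 at depth 1
Step 5: declare c=17 at depth 1
Visible at query point: a=35 c=17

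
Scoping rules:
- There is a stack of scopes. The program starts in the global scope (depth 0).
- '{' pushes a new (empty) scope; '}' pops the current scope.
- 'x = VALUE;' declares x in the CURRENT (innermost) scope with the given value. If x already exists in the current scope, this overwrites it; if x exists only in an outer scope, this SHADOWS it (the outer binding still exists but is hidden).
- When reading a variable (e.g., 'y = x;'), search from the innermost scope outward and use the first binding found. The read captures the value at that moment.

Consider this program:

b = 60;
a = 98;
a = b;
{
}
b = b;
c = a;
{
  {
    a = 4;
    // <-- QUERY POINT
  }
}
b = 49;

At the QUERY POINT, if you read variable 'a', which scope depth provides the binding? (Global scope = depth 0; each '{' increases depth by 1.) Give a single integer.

Answer: 2

Derivation:
Step 1: declare b=60 at depth 0
Step 2: declare a=98 at depth 0
Step 3: declare a=(read b)=60 at depth 0
Step 4: enter scope (depth=1)
Step 5: exit scope (depth=0)
Step 6: declare b=(read b)=60 at depth 0
Step 7: declare c=(read a)=60 at depth 0
Step 8: enter scope (depth=1)
Step 9: enter scope (depth=2)
Step 10: declare a=4 at depth 2
Visible at query point: a=4 b=60 c=60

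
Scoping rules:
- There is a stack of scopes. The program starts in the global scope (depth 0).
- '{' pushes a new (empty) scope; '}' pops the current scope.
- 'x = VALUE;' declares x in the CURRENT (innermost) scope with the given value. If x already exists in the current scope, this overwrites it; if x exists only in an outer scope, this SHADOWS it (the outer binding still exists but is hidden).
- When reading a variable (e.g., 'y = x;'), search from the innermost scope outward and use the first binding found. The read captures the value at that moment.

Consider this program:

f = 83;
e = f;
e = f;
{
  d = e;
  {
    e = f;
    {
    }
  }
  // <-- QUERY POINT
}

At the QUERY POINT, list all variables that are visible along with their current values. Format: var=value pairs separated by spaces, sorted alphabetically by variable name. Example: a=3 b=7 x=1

Answer: d=83 e=83 f=83

Derivation:
Step 1: declare f=83 at depth 0
Step 2: declare e=(read f)=83 at depth 0
Step 3: declare e=(read f)=83 at depth 0
Step 4: enter scope (depth=1)
Step 5: declare d=(read e)=83 at depth 1
Step 6: enter scope (depth=2)
Step 7: declare e=(read f)=83 at depth 2
Step 8: enter scope (depth=3)
Step 9: exit scope (depth=2)
Step 10: exit scope (depth=1)
Visible at query point: d=83 e=83 f=83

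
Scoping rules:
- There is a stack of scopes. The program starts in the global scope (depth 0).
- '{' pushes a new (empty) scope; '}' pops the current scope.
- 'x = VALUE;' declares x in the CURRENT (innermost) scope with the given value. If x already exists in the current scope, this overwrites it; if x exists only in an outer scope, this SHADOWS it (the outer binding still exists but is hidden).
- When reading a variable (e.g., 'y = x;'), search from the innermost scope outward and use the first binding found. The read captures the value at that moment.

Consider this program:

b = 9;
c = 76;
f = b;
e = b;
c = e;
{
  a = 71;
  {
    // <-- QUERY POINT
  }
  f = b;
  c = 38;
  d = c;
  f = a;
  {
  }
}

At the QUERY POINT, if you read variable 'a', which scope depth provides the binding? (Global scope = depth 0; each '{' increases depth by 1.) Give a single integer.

Step 1: declare b=9 at depth 0
Step 2: declare c=76 at depth 0
Step 3: declare f=(read b)=9 at depth 0
Step 4: declare e=(read b)=9 at depth 0
Step 5: declare c=(read e)=9 at depth 0
Step 6: enter scope (depth=1)
Step 7: declare a=71 at depth 1
Step 8: enter scope (depth=2)
Visible at query point: a=71 b=9 c=9 e=9 f=9

Answer: 1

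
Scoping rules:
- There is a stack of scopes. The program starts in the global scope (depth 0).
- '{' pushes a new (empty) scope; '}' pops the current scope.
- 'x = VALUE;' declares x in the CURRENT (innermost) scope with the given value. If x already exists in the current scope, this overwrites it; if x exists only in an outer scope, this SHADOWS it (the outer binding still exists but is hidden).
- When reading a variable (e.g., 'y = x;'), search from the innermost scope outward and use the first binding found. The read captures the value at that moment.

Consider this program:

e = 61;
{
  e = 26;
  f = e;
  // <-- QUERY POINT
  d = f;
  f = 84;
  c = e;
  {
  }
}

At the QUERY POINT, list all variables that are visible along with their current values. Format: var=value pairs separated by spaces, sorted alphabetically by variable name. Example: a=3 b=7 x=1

Step 1: declare e=61 at depth 0
Step 2: enter scope (depth=1)
Step 3: declare e=26 at depth 1
Step 4: declare f=(read e)=26 at depth 1
Visible at query point: e=26 f=26

Answer: e=26 f=26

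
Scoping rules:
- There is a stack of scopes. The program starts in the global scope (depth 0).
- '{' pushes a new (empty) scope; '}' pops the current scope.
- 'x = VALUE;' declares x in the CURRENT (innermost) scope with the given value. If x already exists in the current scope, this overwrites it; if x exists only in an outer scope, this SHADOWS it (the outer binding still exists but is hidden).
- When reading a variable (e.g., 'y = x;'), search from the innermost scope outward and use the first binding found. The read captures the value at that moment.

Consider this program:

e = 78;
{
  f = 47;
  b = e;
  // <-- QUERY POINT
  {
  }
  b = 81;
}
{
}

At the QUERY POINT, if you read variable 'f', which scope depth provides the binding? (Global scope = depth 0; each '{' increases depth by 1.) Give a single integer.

Step 1: declare e=78 at depth 0
Step 2: enter scope (depth=1)
Step 3: declare f=47 at depth 1
Step 4: declare b=(read e)=78 at depth 1
Visible at query point: b=78 e=78 f=47

Answer: 1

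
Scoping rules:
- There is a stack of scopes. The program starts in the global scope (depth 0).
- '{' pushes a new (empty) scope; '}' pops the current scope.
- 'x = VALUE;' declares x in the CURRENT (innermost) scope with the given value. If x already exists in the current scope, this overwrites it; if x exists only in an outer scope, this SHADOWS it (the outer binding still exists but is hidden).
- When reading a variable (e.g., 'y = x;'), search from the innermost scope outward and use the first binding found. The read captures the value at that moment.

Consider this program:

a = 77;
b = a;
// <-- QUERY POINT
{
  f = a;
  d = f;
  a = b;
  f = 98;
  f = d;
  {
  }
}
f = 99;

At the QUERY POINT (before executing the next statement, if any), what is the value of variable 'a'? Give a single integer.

Step 1: declare a=77 at depth 0
Step 2: declare b=(read a)=77 at depth 0
Visible at query point: a=77 b=77

Answer: 77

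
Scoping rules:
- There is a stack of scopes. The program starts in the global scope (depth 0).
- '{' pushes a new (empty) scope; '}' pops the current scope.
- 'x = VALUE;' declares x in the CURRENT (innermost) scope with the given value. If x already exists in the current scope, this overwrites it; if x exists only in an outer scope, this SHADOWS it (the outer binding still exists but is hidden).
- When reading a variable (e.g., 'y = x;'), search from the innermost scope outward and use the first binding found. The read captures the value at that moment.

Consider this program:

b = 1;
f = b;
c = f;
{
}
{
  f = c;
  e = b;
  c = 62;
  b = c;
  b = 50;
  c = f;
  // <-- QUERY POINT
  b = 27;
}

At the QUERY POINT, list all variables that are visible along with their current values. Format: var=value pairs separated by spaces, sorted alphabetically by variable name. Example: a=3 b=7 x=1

Step 1: declare b=1 at depth 0
Step 2: declare f=(read b)=1 at depth 0
Step 3: declare c=(read f)=1 at depth 0
Step 4: enter scope (depth=1)
Step 5: exit scope (depth=0)
Step 6: enter scope (depth=1)
Step 7: declare f=(read c)=1 at depth 1
Step 8: declare e=(read b)=1 at depth 1
Step 9: declare c=62 at depth 1
Step 10: declare b=(read c)=62 at depth 1
Step 11: declare b=50 at depth 1
Step 12: declare c=(read f)=1 at depth 1
Visible at query point: b=50 c=1 e=1 f=1

Answer: b=50 c=1 e=1 f=1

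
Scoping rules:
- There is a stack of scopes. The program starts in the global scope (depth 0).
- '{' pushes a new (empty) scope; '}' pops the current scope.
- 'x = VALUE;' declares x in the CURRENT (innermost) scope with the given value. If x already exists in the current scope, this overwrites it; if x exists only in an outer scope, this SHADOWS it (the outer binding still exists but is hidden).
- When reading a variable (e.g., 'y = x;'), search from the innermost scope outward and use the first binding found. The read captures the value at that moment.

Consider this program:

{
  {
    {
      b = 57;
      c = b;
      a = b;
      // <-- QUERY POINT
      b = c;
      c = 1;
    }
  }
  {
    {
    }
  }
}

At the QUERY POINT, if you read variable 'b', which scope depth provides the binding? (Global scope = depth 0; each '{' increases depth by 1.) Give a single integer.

Step 1: enter scope (depth=1)
Step 2: enter scope (depth=2)
Step 3: enter scope (depth=3)
Step 4: declare b=57 at depth 3
Step 5: declare c=(read b)=57 at depth 3
Step 6: declare a=(read b)=57 at depth 3
Visible at query point: a=57 b=57 c=57

Answer: 3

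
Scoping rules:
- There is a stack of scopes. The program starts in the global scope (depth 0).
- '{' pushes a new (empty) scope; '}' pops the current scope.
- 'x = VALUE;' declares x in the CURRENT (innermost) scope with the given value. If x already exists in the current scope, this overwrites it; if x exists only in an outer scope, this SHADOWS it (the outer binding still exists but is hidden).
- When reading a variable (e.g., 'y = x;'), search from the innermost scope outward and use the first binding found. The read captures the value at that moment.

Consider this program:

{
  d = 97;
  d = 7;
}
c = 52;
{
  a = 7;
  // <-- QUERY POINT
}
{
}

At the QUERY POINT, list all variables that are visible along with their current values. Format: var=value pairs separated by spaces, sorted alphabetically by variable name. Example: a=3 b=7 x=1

Answer: a=7 c=52

Derivation:
Step 1: enter scope (depth=1)
Step 2: declare d=97 at depth 1
Step 3: declare d=7 at depth 1
Step 4: exit scope (depth=0)
Step 5: declare c=52 at depth 0
Step 6: enter scope (depth=1)
Step 7: declare a=7 at depth 1
Visible at query point: a=7 c=52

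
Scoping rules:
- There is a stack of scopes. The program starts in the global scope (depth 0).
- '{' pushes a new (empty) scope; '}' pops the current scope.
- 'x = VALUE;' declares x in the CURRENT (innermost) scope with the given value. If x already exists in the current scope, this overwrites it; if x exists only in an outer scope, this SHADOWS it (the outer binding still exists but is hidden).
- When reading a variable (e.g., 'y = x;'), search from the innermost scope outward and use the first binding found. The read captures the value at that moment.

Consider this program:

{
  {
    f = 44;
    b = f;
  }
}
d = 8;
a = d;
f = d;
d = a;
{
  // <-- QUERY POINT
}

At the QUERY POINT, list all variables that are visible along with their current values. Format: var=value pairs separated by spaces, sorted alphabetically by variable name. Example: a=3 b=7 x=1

Step 1: enter scope (depth=1)
Step 2: enter scope (depth=2)
Step 3: declare f=44 at depth 2
Step 4: declare b=(read f)=44 at depth 2
Step 5: exit scope (depth=1)
Step 6: exit scope (depth=0)
Step 7: declare d=8 at depth 0
Step 8: declare a=(read d)=8 at depth 0
Step 9: declare f=(read d)=8 at depth 0
Step 10: declare d=(read a)=8 at depth 0
Step 11: enter scope (depth=1)
Visible at query point: a=8 d=8 f=8

Answer: a=8 d=8 f=8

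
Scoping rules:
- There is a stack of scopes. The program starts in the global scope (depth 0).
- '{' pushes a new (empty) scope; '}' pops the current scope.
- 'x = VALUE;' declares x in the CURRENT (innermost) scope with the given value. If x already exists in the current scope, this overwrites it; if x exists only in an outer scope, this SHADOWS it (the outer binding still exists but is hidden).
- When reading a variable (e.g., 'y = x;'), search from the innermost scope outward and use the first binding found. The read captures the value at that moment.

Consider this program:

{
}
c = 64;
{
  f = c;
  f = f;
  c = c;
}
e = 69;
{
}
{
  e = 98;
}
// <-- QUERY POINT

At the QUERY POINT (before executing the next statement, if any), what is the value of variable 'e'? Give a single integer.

Answer: 69

Derivation:
Step 1: enter scope (depth=1)
Step 2: exit scope (depth=0)
Step 3: declare c=64 at depth 0
Step 4: enter scope (depth=1)
Step 5: declare f=(read c)=64 at depth 1
Step 6: declare f=(read f)=64 at depth 1
Step 7: declare c=(read c)=64 at depth 1
Step 8: exit scope (depth=0)
Step 9: declare e=69 at depth 0
Step 10: enter scope (depth=1)
Step 11: exit scope (depth=0)
Step 12: enter scope (depth=1)
Step 13: declare e=98 at depth 1
Step 14: exit scope (depth=0)
Visible at query point: c=64 e=69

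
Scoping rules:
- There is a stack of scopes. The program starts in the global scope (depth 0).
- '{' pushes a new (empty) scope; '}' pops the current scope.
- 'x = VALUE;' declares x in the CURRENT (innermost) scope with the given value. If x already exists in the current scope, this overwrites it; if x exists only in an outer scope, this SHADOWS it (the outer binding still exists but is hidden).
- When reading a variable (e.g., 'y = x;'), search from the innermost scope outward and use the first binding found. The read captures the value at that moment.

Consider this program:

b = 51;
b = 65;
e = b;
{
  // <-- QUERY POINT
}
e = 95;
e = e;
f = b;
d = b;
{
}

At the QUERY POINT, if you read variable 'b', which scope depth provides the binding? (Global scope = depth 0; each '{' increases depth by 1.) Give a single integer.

Step 1: declare b=51 at depth 0
Step 2: declare b=65 at depth 0
Step 3: declare e=(read b)=65 at depth 0
Step 4: enter scope (depth=1)
Visible at query point: b=65 e=65

Answer: 0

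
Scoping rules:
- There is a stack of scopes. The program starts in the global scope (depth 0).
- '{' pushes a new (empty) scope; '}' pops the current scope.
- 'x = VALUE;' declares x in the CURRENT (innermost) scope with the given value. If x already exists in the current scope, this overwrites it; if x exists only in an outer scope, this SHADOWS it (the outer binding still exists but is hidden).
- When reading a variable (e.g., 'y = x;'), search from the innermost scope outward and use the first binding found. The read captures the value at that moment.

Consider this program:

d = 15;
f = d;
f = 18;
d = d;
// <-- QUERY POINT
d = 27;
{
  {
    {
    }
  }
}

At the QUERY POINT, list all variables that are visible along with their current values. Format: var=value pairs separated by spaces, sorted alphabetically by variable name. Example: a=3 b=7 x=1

Answer: d=15 f=18

Derivation:
Step 1: declare d=15 at depth 0
Step 2: declare f=(read d)=15 at depth 0
Step 3: declare f=18 at depth 0
Step 4: declare d=(read d)=15 at depth 0
Visible at query point: d=15 f=18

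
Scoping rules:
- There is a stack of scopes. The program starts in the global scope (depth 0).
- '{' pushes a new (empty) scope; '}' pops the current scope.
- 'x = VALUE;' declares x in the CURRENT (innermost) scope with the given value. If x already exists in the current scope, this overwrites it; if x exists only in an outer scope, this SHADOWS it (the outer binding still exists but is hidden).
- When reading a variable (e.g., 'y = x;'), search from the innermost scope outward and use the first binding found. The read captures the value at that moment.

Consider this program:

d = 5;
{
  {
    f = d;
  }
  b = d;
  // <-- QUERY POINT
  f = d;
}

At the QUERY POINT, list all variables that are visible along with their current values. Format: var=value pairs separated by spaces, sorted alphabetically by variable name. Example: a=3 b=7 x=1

Step 1: declare d=5 at depth 0
Step 2: enter scope (depth=1)
Step 3: enter scope (depth=2)
Step 4: declare f=(read d)=5 at depth 2
Step 5: exit scope (depth=1)
Step 6: declare b=(read d)=5 at depth 1
Visible at query point: b=5 d=5

Answer: b=5 d=5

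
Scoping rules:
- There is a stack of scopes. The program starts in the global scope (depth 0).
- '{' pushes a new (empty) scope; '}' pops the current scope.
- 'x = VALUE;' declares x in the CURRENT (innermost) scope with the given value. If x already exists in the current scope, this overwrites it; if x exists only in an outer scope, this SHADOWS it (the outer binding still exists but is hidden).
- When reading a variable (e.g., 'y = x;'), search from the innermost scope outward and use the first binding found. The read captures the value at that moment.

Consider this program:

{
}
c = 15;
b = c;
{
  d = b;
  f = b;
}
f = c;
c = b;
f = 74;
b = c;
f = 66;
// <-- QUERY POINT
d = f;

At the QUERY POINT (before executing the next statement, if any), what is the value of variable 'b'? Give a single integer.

Answer: 15

Derivation:
Step 1: enter scope (depth=1)
Step 2: exit scope (depth=0)
Step 3: declare c=15 at depth 0
Step 4: declare b=(read c)=15 at depth 0
Step 5: enter scope (depth=1)
Step 6: declare d=(read b)=15 at depth 1
Step 7: declare f=(read b)=15 at depth 1
Step 8: exit scope (depth=0)
Step 9: declare f=(read c)=15 at depth 0
Step 10: declare c=(read b)=15 at depth 0
Step 11: declare f=74 at depth 0
Step 12: declare b=(read c)=15 at depth 0
Step 13: declare f=66 at depth 0
Visible at query point: b=15 c=15 f=66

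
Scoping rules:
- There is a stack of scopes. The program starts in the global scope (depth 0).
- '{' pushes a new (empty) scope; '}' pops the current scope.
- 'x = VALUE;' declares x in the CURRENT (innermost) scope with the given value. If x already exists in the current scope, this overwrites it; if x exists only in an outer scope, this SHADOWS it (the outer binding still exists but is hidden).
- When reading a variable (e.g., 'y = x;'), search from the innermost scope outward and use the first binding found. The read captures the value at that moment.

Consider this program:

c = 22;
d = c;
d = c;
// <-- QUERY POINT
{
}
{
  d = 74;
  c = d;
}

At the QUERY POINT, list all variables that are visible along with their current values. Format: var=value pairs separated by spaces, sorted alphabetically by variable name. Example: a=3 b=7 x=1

Step 1: declare c=22 at depth 0
Step 2: declare d=(read c)=22 at depth 0
Step 3: declare d=(read c)=22 at depth 0
Visible at query point: c=22 d=22

Answer: c=22 d=22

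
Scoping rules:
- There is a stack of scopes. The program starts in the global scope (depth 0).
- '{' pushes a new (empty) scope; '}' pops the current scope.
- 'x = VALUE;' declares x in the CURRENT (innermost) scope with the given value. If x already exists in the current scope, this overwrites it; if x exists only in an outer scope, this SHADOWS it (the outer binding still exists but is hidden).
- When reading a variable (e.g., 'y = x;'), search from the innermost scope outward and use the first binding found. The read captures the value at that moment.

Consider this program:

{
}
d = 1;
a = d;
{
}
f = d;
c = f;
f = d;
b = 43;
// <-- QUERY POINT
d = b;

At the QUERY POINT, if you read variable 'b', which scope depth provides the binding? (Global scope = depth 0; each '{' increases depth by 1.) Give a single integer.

Answer: 0

Derivation:
Step 1: enter scope (depth=1)
Step 2: exit scope (depth=0)
Step 3: declare d=1 at depth 0
Step 4: declare a=(read d)=1 at depth 0
Step 5: enter scope (depth=1)
Step 6: exit scope (depth=0)
Step 7: declare f=(read d)=1 at depth 0
Step 8: declare c=(read f)=1 at depth 0
Step 9: declare f=(read d)=1 at depth 0
Step 10: declare b=43 at depth 0
Visible at query point: a=1 b=43 c=1 d=1 f=1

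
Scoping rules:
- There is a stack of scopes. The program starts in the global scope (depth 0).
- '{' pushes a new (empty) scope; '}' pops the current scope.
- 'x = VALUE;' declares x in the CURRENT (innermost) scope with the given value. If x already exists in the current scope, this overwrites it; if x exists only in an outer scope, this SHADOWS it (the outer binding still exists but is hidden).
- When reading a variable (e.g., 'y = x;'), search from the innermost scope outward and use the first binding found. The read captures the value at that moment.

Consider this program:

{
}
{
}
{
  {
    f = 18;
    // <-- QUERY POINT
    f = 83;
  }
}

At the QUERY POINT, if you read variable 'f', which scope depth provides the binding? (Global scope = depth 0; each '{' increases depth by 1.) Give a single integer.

Step 1: enter scope (depth=1)
Step 2: exit scope (depth=0)
Step 3: enter scope (depth=1)
Step 4: exit scope (depth=0)
Step 5: enter scope (depth=1)
Step 6: enter scope (depth=2)
Step 7: declare f=18 at depth 2
Visible at query point: f=18

Answer: 2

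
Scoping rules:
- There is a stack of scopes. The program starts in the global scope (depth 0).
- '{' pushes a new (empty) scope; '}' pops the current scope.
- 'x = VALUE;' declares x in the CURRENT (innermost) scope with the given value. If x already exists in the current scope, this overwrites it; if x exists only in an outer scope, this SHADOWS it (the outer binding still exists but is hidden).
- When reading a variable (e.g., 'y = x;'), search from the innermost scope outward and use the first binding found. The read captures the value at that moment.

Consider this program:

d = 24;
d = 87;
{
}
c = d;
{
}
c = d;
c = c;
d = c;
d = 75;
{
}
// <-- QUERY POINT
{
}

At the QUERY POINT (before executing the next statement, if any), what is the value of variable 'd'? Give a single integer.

Answer: 75

Derivation:
Step 1: declare d=24 at depth 0
Step 2: declare d=87 at depth 0
Step 3: enter scope (depth=1)
Step 4: exit scope (depth=0)
Step 5: declare c=(read d)=87 at depth 0
Step 6: enter scope (depth=1)
Step 7: exit scope (depth=0)
Step 8: declare c=(read d)=87 at depth 0
Step 9: declare c=(read c)=87 at depth 0
Step 10: declare d=(read c)=87 at depth 0
Step 11: declare d=75 at depth 0
Step 12: enter scope (depth=1)
Step 13: exit scope (depth=0)
Visible at query point: c=87 d=75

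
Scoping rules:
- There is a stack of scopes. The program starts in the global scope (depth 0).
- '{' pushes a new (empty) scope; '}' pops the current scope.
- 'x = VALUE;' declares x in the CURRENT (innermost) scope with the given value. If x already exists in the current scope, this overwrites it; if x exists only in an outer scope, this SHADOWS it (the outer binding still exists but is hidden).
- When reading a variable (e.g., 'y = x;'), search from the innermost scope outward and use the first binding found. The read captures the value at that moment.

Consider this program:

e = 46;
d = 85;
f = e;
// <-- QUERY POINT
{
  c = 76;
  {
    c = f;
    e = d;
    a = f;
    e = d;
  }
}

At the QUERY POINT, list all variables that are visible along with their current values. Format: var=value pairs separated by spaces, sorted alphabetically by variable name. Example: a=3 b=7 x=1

Step 1: declare e=46 at depth 0
Step 2: declare d=85 at depth 0
Step 3: declare f=(read e)=46 at depth 0
Visible at query point: d=85 e=46 f=46

Answer: d=85 e=46 f=46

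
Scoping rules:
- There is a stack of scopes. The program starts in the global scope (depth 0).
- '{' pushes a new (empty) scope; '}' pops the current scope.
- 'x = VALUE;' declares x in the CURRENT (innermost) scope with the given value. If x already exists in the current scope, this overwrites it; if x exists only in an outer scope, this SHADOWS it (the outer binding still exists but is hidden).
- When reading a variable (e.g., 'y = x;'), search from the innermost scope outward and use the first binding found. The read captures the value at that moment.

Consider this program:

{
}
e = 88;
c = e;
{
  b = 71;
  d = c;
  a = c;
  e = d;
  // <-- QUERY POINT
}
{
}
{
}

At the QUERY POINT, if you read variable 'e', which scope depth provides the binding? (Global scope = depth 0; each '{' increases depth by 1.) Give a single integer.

Step 1: enter scope (depth=1)
Step 2: exit scope (depth=0)
Step 3: declare e=88 at depth 0
Step 4: declare c=(read e)=88 at depth 0
Step 5: enter scope (depth=1)
Step 6: declare b=71 at depth 1
Step 7: declare d=(read c)=88 at depth 1
Step 8: declare a=(read c)=88 at depth 1
Step 9: declare e=(read d)=88 at depth 1
Visible at query point: a=88 b=71 c=88 d=88 e=88

Answer: 1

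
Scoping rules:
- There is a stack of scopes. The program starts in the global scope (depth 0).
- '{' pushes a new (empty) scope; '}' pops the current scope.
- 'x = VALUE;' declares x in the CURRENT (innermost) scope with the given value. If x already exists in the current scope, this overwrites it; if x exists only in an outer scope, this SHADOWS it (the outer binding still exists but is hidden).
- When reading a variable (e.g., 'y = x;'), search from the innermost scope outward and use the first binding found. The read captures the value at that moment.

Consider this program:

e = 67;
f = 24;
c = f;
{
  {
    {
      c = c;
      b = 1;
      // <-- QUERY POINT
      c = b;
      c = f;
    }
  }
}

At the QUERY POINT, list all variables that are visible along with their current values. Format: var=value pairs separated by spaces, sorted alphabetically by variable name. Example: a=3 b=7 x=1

Step 1: declare e=67 at depth 0
Step 2: declare f=24 at depth 0
Step 3: declare c=(read f)=24 at depth 0
Step 4: enter scope (depth=1)
Step 5: enter scope (depth=2)
Step 6: enter scope (depth=3)
Step 7: declare c=(read c)=24 at depth 3
Step 8: declare b=1 at depth 3
Visible at query point: b=1 c=24 e=67 f=24

Answer: b=1 c=24 e=67 f=24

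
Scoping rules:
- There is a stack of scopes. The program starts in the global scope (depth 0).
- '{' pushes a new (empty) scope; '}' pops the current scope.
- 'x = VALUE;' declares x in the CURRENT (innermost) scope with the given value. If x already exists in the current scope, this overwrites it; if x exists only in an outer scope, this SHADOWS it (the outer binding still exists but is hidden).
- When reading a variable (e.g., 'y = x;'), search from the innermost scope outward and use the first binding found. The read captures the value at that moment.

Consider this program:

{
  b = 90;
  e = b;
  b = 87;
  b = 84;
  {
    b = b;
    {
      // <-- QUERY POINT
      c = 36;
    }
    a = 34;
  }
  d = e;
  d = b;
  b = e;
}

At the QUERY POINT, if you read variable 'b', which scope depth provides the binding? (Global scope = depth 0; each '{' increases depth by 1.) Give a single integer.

Step 1: enter scope (depth=1)
Step 2: declare b=90 at depth 1
Step 3: declare e=(read b)=90 at depth 1
Step 4: declare b=87 at depth 1
Step 5: declare b=84 at depth 1
Step 6: enter scope (depth=2)
Step 7: declare b=(read b)=84 at depth 2
Step 8: enter scope (depth=3)
Visible at query point: b=84 e=90

Answer: 2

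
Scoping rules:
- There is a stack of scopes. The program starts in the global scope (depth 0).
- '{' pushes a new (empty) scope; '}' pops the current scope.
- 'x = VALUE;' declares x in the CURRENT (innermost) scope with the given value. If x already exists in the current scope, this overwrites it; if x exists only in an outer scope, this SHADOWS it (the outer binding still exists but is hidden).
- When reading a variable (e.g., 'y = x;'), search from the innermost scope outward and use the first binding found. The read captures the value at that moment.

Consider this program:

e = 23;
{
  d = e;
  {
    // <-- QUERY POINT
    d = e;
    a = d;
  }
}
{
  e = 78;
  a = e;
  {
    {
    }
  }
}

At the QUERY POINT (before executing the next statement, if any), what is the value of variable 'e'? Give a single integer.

Answer: 23

Derivation:
Step 1: declare e=23 at depth 0
Step 2: enter scope (depth=1)
Step 3: declare d=(read e)=23 at depth 1
Step 4: enter scope (depth=2)
Visible at query point: d=23 e=23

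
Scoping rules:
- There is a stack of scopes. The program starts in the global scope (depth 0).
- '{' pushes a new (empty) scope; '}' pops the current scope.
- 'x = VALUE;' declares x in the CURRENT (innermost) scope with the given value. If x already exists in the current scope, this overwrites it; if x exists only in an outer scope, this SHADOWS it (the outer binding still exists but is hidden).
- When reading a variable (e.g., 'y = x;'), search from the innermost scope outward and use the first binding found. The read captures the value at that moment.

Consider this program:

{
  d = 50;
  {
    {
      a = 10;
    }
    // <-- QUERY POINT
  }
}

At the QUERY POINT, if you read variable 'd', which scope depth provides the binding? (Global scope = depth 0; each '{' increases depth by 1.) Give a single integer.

Answer: 1

Derivation:
Step 1: enter scope (depth=1)
Step 2: declare d=50 at depth 1
Step 3: enter scope (depth=2)
Step 4: enter scope (depth=3)
Step 5: declare a=10 at depth 3
Step 6: exit scope (depth=2)
Visible at query point: d=50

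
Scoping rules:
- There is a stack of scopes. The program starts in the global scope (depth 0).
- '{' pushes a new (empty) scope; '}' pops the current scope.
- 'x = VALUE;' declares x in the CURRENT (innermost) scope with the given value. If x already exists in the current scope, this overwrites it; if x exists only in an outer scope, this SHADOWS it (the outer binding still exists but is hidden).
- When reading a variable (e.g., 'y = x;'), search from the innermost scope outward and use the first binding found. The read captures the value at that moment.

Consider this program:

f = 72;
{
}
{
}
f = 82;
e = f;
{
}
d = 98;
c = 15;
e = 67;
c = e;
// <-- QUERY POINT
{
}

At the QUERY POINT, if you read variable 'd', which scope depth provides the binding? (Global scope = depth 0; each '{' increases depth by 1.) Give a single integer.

Step 1: declare f=72 at depth 0
Step 2: enter scope (depth=1)
Step 3: exit scope (depth=0)
Step 4: enter scope (depth=1)
Step 5: exit scope (depth=0)
Step 6: declare f=82 at depth 0
Step 7: declare e=(read f)=82 at depth 0
Step 8: enter scope (depth=1)
Step 9: exit scope (depth=0)
Step 10: declare d=98 at depth 0
Step 11: declare c=15 at depth 0
Step 12: declare e=67 at depth 0
Step 13: declare c=(read e)=67 at depth 0
Visible at query point: c=67 d=98 e=67 f=82

Answer: 0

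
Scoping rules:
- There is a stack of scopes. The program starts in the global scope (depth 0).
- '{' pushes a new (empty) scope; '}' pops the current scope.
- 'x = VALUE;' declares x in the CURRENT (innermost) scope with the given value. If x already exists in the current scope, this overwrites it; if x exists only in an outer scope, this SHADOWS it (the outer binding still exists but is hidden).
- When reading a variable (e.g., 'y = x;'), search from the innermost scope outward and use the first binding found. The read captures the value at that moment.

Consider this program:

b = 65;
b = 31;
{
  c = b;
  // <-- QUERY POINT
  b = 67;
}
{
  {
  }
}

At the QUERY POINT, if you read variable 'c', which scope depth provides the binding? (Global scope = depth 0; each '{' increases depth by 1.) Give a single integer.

Step 1: declare b=65 at depth 0
Step 2: declare b=31 at depth 0
Step 3: enter scope (depth=1)
Step 4: declare c=(read b)=31 at depth 1
Visible at query point: b=31 c=31

Answer: 1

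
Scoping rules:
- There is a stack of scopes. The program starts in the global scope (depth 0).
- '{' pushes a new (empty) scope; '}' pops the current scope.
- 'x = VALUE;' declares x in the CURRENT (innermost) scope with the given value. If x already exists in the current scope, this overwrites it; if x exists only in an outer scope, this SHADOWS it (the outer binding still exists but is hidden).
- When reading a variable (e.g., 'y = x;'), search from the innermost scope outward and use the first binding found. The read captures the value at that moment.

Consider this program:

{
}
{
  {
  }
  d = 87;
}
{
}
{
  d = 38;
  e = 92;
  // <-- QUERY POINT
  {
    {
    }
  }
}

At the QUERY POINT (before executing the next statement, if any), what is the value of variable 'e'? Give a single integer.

Answer: 92

Derivation:
Step 1: enter scope (depth=1)
Step 2: exit scope (depth=0)
Step 3: enter scope (depth=1)
Step 4: enter scope (depth=2)
Step 5: exit scope (depth=1)
Step 6: declare d=87 at depth 1
Step 7: exit scope (depth=0)
Step 8: enter scope (depth=1)
Step 9: exit scope (depth=0)
Step 10: enter scope (depth=1)
Step 11: declare d=38 at depth 1
Step 12: declare e=92 at depth 1
Visible at query point: d=38 e=92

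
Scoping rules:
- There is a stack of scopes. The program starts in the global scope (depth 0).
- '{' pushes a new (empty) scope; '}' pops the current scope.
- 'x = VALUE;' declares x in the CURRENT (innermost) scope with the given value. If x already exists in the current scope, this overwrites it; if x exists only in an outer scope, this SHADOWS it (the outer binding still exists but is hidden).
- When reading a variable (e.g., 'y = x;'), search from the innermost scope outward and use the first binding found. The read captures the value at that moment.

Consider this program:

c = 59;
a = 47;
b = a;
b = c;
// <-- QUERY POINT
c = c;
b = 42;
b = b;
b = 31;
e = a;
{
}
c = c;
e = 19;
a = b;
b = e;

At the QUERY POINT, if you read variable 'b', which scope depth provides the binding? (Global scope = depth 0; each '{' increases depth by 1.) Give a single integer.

Answer: 0

Derivation:
Step 1: declare c=59 at depth 0
Step 2: declare a=47 at depth 0
Step 3: declare b=(read a)=47 at depth 0
Step 4: declare b=(read c)=59 at depth 0
Visible at query point: a=47 b=59 c=59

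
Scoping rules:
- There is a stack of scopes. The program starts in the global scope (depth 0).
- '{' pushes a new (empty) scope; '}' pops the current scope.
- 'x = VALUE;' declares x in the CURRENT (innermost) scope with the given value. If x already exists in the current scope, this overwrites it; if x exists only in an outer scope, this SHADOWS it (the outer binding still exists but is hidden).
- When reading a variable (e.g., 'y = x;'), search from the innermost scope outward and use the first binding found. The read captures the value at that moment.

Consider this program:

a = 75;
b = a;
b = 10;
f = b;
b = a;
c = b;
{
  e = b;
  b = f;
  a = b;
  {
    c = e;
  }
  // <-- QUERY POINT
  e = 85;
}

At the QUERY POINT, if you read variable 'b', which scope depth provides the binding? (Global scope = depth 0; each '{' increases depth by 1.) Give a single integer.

Step 1: declare a=75 at depth 0
Step 2: declare b=(read a)=75 at depth 0
Step 3: declare b=10 at depth 0
Step 4: declare f=(read b)=10 at depth 0
Step 5: declare b=(read a)=75 at depth 0
Step 6: declare c=(read b)=75 at depth 0
Step 7: enter scope (depth=1)
Step 8: declare e=(read b)=75 at depth 1
Step 9: declare b=(read f)=10 at depth 1
Step 10: declare a=(read b)=10 at depth 1
Step 11: enter scope (depth=2)
Step 12: declare c=(read e)=75 at depth 2
Step 13: exit scope (depth=1)
Visible at query point: a=10 b=10 c=75 e=75 f=10

Answer: 1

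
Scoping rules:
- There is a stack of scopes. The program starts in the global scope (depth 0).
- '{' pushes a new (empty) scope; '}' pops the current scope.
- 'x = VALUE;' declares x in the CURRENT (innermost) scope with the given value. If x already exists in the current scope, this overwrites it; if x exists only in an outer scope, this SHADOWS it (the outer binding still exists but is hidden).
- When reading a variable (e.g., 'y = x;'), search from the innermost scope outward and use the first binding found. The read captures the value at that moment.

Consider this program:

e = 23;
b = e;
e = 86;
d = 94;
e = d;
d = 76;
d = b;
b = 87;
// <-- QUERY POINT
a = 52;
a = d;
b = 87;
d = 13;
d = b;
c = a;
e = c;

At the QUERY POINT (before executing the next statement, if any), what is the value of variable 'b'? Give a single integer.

Answer: 87

Derivation:
Step 1: declare e=23 at depth 0
Step 2: declare b=(read e)=23 at depth 0
Step 3: declare e=86 at depth 0
Step 4: declare d=94 at depth 0
Step 5: declare e=(read d)=94 at depth 0
Step 6: declare d=76 at depth 0
Step 7: declare d=(read b)=23 at depth 0
Step 8: declare b=87 at depth 0
Visible at query point: b=87 d=23 e=94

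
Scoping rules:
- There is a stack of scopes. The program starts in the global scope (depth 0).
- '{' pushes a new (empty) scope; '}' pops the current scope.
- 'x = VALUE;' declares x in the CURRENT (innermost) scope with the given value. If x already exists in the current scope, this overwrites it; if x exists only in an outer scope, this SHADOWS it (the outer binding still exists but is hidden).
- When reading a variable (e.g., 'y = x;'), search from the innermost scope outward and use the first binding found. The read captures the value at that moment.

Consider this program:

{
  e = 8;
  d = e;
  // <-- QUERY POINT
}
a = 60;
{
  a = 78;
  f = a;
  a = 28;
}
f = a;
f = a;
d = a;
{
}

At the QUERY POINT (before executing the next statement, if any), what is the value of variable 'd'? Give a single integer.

Answer: 8

Derivation:
Step 1: enter scope (depth=1)
Step 2: declare e=8 at depth 1
Step 3: declare d=(read e)=8 at depth 1
Visible at query point: d=8 e=8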